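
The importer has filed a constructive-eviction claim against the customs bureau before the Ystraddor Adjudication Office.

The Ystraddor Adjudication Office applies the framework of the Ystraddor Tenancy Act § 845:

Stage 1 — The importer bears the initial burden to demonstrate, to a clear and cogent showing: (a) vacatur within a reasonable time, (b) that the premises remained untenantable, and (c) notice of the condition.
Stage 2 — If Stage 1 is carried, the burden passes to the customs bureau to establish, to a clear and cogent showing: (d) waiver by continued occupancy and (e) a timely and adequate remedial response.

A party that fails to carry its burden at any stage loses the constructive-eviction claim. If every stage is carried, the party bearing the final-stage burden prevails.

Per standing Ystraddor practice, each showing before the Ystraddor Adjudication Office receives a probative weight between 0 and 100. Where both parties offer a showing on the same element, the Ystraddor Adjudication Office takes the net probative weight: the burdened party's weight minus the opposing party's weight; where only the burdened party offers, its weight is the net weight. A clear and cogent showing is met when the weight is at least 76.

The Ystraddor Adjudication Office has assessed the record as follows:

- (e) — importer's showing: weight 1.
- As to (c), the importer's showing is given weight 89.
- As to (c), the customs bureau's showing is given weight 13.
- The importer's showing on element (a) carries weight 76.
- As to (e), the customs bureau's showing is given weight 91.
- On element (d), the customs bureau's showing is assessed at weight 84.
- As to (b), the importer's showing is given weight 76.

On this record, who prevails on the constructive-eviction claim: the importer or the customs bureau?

Stage 1 (importer, a clear and cogent showing, weight is at least 76): (a) 76 ≥ 76 — meets; (b) 76 ≥ 76 — meets; (c) net 89−13=76 ≥ 76 — meets.
  All elements met. The burden passes to the customs bureau.
Stage 2 (customs bureau, a clear and cogent showing, weight is at least 76): (d) 84 ≥ 76 — meets; (e) net 91−1=90 ≥ 76 — meets.
  All elements met at the final stage.
All stages carried — the customs bureau prevails.

customs bureau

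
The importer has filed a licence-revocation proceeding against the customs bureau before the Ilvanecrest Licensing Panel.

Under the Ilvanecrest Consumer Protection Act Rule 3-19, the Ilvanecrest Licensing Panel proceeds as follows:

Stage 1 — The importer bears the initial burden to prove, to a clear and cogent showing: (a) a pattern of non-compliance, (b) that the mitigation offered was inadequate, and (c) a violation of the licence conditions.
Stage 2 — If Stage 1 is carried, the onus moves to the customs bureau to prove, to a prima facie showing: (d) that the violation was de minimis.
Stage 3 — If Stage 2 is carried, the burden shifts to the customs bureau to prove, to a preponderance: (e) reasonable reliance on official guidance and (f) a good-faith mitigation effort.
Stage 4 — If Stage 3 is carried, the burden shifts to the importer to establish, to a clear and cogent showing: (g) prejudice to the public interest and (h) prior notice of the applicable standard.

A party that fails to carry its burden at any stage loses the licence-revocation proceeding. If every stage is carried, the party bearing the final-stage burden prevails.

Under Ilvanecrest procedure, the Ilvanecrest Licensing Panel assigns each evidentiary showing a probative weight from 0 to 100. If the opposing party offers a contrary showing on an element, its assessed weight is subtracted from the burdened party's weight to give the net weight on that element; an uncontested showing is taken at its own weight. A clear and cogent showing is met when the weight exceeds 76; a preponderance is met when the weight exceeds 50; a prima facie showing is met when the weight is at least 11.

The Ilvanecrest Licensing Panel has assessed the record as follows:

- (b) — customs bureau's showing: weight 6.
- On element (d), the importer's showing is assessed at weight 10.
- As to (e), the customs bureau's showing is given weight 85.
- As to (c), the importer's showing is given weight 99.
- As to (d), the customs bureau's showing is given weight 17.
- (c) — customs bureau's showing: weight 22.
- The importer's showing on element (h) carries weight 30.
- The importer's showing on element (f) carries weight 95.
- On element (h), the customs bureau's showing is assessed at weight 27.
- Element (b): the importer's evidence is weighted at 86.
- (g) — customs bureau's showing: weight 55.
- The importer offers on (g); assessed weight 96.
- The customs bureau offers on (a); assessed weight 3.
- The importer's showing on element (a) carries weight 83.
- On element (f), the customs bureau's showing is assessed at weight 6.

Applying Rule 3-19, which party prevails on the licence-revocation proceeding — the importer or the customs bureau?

importer

Stage 1 — burden on importer; standard: a clear and cogent showing (weight exceeds 76).
    (a): 83 − 3 = 80 > 76 [met]
    (b): 86 − 6 = 80 > 76 [met]
    (c): 99 − 22 = 77 > 76 [met]
  Stage 1 is satisfied; the onus moves to the customs bureau.
Stage 2 — burden on customs bureau; standard: a prima facie showing (weight is at least 11).
    (d): 17 − 10 = 7 < 11 [not met]
  The customs bureau does not carry Stage 2.
So the importer prevails.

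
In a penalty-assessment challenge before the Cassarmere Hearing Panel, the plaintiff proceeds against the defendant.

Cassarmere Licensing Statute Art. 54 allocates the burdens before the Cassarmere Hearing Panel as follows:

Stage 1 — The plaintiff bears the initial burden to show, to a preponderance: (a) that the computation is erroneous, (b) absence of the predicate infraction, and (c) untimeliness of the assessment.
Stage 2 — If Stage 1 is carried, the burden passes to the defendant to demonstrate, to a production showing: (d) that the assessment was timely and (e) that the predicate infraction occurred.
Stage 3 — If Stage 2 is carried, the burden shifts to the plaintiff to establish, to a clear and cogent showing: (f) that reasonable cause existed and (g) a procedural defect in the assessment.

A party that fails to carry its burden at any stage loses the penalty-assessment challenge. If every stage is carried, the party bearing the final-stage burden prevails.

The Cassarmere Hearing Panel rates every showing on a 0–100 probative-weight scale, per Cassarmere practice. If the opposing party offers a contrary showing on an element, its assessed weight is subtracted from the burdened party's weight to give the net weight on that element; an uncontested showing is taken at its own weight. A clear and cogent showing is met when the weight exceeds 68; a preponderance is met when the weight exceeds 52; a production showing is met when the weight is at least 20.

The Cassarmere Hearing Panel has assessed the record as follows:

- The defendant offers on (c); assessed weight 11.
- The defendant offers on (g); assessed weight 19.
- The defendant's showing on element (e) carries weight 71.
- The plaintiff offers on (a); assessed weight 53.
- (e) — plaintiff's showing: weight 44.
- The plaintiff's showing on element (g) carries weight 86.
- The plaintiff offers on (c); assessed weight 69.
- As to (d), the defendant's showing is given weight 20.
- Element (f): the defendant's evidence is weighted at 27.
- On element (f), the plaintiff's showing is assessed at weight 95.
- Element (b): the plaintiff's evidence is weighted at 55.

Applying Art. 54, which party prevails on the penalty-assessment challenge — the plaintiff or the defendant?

At Stage 1 the plaintiff must meet a preponderance (weight exceeds 52): on (a) the weight is 53, > 52, so (a) meets the standard; on (b) the weight is 55, > 52, so (b) meets the standard; on (c) the weight is 69 less the opposing 11 gives net 58, > 52, so (c) meets the standard.
  The plaintiff carries Stage 1; the defendant now bears the burden.
At Stage 2 the defendant must meet a production showing (weight is at least 20): on (d) the weight is 20, ≥ 20, so (d) meets the standard; on (e) the weight is 71 less the opposing 44 gives net 27, which does reach 20, so (e) meets the standard.
  All elements met. The burden passes to the plaintiff.
At Stage 3 the plaintiff must meet a clear and cogent showing (weight exceeds 68): on (f) the weight is 95 less the opposing 27 gives net 68, which does not exceed 68, so (f) does not meet the standard; on (g) the weight is 86 less the opposing 19 gives net 67, ≤ 68, so (g) does not meet the standard.
  Not every element is met, so the plaintiff fails to carry Stage 3.
So the defendant prevails.

defendant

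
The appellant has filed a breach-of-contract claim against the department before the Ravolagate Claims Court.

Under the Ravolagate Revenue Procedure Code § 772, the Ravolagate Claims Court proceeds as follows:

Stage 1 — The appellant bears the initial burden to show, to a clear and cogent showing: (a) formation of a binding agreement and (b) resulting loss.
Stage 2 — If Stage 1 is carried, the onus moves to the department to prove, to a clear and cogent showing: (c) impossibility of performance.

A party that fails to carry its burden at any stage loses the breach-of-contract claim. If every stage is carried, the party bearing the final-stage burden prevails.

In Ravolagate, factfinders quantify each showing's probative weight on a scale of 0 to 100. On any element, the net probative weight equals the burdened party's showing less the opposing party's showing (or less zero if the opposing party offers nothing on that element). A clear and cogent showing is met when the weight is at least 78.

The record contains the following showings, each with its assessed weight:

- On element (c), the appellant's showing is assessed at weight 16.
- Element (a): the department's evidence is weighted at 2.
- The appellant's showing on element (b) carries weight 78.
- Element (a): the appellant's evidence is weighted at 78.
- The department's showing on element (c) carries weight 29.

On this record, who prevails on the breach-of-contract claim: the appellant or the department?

At Stage 1 the appellant must meet a clear and cogent showing (weight is at least 78): on (a) the weight is 78 less the opposing 2 gives net 76, < 78, so (a) does not meet the standard; on (b) the weight is 78, which does reach 78, so (b) meets the standard.
  The appellant does not carry Stage 1.
The department prevails.

department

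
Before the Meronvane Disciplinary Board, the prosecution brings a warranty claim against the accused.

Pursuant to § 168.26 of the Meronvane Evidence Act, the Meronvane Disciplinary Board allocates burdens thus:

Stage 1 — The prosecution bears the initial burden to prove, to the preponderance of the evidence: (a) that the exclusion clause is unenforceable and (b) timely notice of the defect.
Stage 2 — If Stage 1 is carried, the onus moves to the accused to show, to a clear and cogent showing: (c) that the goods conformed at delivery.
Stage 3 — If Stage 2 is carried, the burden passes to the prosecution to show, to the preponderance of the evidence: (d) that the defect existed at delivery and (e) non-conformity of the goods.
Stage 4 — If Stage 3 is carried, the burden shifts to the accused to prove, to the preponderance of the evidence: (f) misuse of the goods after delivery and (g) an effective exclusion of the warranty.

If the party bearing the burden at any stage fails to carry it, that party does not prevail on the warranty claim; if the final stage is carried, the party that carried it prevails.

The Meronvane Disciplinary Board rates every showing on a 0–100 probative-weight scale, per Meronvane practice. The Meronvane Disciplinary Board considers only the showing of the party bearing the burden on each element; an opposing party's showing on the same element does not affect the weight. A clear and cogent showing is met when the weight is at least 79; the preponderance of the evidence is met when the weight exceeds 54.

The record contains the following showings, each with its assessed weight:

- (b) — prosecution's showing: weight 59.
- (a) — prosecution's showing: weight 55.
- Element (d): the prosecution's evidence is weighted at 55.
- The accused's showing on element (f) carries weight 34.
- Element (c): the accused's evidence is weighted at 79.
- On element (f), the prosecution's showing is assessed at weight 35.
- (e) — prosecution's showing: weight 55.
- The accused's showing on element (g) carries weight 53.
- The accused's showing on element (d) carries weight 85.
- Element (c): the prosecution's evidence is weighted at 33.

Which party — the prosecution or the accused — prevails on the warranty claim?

At Stage 1 the prosecution must meet the preponderance of the evidence (weight exceeds 54): on (a) the weight is 55, which does exceed 54, so (a) meets the standard; on (b) the weight is 59, > 54, so (b) meets the standard.
  All elements met. The burden passes to the accused.
At Stage 2 the accused must meet a clear and cogent showing (weight is at least 79): on (c) the weight is 79 (the prosecution's 33 is given no effect), which does reach 79, so (c) meets the standard.
  The accused carries Stage 2; the prosecution now bears the burden.
At Stage 3 the prosecution must meet the preponderance of the evidence (weight exceeds 54): on (d) the weight is 55 (the accused's 85 is given no effect), which does exceed 54, so (d) meets the standard; on (e) the weight is 55, > 54, so (e) meets the standard.
  The prosecution carries Stage 3; the accused now bears the burden.
At Stage 4 the accused must meet the preponderance of the evidence (weight exceeds 54): on (f) the weight is 34 (the prosecution's 35 is given no effect), which does not exceed 54, so (f) does not meet the standard; on (g) the weight is 53, which does not exceed 54, so (g) does not meet the standard.
  Stage 4 not carried; the accused fails its burden.
The prosecution prevails.

prosecution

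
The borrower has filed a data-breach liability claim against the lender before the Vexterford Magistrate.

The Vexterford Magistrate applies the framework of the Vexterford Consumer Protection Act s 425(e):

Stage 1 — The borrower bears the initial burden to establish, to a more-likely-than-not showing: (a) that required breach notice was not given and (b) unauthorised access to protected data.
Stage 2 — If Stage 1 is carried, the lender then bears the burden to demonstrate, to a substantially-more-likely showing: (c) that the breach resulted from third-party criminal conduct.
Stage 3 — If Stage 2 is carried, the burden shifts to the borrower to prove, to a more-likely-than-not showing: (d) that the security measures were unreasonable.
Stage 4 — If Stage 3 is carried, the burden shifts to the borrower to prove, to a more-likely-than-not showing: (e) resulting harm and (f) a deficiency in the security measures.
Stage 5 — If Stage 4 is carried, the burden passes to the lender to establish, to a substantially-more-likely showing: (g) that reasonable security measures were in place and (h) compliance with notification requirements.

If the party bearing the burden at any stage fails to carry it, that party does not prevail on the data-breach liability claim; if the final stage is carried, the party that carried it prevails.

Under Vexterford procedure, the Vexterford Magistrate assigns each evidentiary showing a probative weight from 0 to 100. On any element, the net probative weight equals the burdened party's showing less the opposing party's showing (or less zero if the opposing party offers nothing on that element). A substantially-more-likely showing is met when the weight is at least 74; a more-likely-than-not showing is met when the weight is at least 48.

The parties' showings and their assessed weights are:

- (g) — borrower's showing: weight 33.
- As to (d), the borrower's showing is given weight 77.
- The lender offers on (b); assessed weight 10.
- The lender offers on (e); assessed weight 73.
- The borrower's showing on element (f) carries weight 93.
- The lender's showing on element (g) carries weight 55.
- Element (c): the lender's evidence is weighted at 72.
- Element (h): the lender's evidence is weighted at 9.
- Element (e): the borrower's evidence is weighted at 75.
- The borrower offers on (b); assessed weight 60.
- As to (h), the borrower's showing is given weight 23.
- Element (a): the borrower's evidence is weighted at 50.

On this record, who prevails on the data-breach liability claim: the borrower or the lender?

Stage 1 (borrower, a more-likely-than-not showing, weight is at least 48): (a) 50 ≥ 48 — meets; (b) net 60−10=50 ≥ 48 — meets.
  The borrower carries Stage 1; the lender now bears the burden.
Stage 2 (lender, a substantially-more-likely showing, weight is at least 74): (c) 72 < 74 — fails.
  Stage 2 not carried; the lender fails its burden.
So the borrower prevails.

borrower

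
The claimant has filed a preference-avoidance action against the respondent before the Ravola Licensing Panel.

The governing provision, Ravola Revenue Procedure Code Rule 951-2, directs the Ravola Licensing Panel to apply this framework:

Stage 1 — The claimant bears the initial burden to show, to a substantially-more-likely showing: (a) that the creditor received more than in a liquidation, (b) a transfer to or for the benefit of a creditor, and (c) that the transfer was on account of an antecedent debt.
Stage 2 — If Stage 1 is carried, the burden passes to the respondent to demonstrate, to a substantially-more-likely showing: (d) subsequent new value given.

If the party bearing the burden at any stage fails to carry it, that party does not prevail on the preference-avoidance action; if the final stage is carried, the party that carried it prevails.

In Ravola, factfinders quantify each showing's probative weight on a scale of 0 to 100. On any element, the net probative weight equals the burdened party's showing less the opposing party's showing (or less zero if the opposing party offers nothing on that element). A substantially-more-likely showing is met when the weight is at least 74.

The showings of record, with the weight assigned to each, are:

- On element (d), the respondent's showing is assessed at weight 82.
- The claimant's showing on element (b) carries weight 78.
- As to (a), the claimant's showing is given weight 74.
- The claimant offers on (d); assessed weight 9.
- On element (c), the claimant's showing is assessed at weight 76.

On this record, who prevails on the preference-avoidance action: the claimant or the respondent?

Stage 1 (claimant, a substantially-more-likely showing, weight is at least 74): (a) 74 ≥ 74 — meets; (b) 78 ≥ 74 — meets; (c) 76 ≥ 74 — meets.
  All elements met. The burden passes to the respondent.
Stage 2 (respondent, a substantially-more-likely showing, weight is at least 74): (d) net 82−9=73 < 74 — fails.
  Stage 2 not carried; the respondent fails its burden.
The analysis ends at Stage 2; the claimant prevails.

claimant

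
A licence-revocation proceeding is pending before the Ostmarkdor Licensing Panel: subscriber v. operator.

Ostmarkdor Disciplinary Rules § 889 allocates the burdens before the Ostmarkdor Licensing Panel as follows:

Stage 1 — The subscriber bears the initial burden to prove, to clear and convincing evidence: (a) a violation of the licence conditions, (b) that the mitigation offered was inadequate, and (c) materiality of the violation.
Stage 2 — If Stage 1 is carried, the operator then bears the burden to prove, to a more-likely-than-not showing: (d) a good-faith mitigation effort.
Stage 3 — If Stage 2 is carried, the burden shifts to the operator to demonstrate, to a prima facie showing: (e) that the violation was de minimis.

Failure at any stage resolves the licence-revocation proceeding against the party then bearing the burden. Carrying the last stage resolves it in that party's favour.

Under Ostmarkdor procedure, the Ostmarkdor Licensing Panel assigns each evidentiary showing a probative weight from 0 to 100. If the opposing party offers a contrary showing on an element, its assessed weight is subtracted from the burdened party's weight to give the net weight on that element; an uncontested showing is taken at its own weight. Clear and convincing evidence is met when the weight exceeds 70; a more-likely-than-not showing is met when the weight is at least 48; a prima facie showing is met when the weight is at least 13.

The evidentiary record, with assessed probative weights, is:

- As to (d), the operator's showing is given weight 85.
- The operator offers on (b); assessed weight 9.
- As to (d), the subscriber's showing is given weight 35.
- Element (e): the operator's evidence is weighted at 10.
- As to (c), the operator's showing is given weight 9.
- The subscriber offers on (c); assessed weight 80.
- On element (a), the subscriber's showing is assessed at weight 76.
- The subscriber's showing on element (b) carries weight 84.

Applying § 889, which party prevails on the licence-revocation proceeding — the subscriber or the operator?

Stage 1 (subscriber, clear and convincing evidence, weight exceeds 70): (a) 76 > 70 — meets; (b) net 84−9=75 > 70 — meets; (c) net 80−9=71 > 70 — meets.
  Stage 1 carried; the burden shifts to the operator.
Stage 2 (operator, a more-likely-than-not showing, weight is at least 48): (d) net 85−35=50 ≥ 48 — meets.
  All elements met. The operator retains the burden for Stage 3.
Stage 3 (operator, a prima facie showing, weight is at least 13): (e) 10 < 13 — fails.
  The operator does not carry Stage 3.
The subscriber prevails.

subscriber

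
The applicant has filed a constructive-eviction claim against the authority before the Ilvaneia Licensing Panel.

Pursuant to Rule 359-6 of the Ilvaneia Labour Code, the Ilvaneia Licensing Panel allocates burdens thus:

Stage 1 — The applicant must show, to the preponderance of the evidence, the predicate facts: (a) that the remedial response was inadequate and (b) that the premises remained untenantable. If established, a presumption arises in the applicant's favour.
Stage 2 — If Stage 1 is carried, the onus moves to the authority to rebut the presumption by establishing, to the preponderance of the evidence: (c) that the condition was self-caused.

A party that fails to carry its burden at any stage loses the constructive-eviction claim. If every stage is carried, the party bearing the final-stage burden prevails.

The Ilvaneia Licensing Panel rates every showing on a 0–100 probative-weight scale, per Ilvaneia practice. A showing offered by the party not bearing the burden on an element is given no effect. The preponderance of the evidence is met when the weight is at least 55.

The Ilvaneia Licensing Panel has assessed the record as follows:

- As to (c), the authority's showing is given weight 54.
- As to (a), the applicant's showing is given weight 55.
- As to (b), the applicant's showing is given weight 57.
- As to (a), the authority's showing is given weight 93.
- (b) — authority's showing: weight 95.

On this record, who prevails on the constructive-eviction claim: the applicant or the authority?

applicant

Stage 1 (applicant, the preponderance of the evidence, weight is at least 55): (a) 55 (authority's 93 disregarded) ≥ 55 — meets; (b) 57 (authority's 95 disregarded) ≥ 55 — meets.
  The applicant carries Stage 1; the authority now bears the burden.
Stage 2 (authority, the preponderance of the evidence, weight is at least 55): (c) 54 < 55 — fails.
  Not every element is met, so the authority fails to carry Stage 2.
So the applicant prevails.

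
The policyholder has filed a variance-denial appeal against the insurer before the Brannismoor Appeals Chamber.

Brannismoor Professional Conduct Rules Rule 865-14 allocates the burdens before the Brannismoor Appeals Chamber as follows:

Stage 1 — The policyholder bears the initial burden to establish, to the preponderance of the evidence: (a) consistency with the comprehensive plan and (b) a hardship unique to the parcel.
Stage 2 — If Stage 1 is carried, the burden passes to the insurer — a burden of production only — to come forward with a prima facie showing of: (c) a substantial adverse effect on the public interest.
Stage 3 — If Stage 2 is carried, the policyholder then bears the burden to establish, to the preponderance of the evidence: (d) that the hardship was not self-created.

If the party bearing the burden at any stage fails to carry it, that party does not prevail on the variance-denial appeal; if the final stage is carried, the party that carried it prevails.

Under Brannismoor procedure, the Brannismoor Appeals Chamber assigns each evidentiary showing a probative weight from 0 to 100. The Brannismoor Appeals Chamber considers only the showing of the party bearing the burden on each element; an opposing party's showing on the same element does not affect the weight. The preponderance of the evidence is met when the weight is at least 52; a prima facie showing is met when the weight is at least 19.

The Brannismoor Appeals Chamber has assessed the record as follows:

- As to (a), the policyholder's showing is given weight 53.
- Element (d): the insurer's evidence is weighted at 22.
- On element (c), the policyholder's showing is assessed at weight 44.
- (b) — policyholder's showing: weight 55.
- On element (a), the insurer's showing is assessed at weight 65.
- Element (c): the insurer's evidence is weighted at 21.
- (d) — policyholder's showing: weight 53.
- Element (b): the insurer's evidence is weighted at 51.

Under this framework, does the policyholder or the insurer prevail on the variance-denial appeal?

At Stage 1 the policyholder must meet the preponderance of the evidence (weight is at least 52): on (a) the weight is 53 (the insurer's 65 is given no effect), which does reach 52, so (a) meets the standard; on (b) the weight is 55 (the insurer's 51 is given no effect), ≥ 52, so (b) meets the standard.
  All elements met. The burden passes to the insurer.
At Stage 2 the insurer must meet a prima facie showing (weight is at least 19): on (c) the weight is 21 (the policyholder's 44 is given no effect), ≥ 19, so (c) meets the standard.
  Stage 2 carried; the burden shifts to the policyholder.
At Stage 3 the policyholder must meet the preponderance of the evidence (weight is at least 52): on (d) the weight is 53 (the insurer's 22 is given no effect), ≥ 52, so (d) meets the standard.
  All elements met at the final stage.
With every stage satisfied, the policyholder prevails.

policyholder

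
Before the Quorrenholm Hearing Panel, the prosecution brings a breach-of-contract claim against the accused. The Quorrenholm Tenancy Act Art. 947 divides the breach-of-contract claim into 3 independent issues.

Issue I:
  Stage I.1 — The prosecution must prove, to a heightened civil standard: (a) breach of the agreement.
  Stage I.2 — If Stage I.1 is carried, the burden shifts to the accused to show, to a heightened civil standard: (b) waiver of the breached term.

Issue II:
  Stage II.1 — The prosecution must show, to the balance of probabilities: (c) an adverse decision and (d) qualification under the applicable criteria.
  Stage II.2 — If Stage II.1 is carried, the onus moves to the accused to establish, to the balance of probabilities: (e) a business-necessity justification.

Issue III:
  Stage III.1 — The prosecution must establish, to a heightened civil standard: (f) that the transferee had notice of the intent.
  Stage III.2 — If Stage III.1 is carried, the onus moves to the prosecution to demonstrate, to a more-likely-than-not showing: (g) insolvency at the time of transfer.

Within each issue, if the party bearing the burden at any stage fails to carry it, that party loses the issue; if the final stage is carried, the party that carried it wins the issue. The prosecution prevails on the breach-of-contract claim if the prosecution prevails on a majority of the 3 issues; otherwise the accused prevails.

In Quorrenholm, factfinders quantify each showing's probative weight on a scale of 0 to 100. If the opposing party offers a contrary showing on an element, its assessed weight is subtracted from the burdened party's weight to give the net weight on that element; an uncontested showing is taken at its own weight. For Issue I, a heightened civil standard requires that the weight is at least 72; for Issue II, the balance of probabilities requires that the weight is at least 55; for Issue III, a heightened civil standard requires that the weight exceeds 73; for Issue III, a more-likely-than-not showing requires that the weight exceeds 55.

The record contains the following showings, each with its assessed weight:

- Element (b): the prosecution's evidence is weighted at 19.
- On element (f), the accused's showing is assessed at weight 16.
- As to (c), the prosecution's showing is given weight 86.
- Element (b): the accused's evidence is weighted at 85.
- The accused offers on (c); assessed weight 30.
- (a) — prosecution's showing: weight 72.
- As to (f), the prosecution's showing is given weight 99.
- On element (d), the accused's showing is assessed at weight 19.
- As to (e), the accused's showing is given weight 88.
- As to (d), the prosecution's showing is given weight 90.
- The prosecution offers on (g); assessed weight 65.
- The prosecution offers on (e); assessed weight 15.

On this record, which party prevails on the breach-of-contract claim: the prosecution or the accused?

prosecution

— Issue I —
Stage I.1 (prosecution, a heightened civil standard, weight is at least 72): (a) 72 ≥ 72 — meets.
  Stage I.1 is satisfied; the onus moves to the accused.
Stage I.2 (accused, a heightened civil standard, weight is at least 72): (b) net 85−19=66 < 72 — fails.
  The accused does not carry Stage I.2.
The analysis ends at Stage I.2; the prosecution prevails on this issue.
— Issue II —
Stage II.1 — burden on prosecution; standard: the balance of probabilities (weight is at least 55).
    (c): 86 − 30 = 56 ≥ 55 [met]
    (d): 90 − 19 = 71 ≥ 55 [met]
  Stage II.1 carried; the burden shifts to the accused.
Stage II.2 — burden on accused; standard: the balance of probabilities (weight is at least 55).
    (e): 88 − 15 = 73 ≥ 55 [met]
  The accused carries the last stage.
Every stage carried; the accused prevails on this issue.
— Issue III —
At Stage III.1 the prosecution must meet a heightened civil standard (weight exceeds 73): on (f) the weight is 99 less the opposing 16 gives net 83, which does exceed 73, so (f) meets the standard.
  Stage III.1 carried; the burden remains with the prosecution.
At Stage III.2 the prosecution must meet a more-likely-than-not showing (weight exceeds 55): on (g) the weight is 65, which does exceed 55, so (g) meets the standard.
  Stage III.2 carried; the final stage is satisfied.
Every stage carried; the prosecution prevails on this issue.
Per-issue: Issue I → prosecution; Issue II → accused; Issue III → prosecution. The prosecution must prevail on a majority of issues; overall, the prosecution prevails.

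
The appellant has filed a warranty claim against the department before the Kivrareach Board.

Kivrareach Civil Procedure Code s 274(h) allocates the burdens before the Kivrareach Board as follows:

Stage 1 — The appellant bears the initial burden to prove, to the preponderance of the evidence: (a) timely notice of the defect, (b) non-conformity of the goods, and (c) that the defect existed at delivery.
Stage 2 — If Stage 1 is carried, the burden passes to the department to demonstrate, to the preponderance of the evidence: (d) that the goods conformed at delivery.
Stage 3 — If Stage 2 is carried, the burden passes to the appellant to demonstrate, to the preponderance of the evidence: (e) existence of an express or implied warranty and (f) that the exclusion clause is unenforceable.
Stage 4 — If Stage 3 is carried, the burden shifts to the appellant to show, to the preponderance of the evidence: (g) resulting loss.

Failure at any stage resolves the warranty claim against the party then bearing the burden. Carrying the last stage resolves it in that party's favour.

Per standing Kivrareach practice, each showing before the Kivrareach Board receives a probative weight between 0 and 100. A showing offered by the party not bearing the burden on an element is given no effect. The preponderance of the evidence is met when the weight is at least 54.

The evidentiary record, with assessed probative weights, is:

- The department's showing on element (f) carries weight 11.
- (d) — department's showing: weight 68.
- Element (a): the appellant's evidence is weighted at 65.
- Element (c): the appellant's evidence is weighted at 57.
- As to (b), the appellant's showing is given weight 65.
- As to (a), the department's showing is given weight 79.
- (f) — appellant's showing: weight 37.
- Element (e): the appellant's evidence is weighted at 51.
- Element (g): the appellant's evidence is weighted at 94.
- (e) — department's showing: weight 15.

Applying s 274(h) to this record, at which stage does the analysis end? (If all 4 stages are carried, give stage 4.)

stage 3

Stage 1 — burden on appellant; standard: the preponderance of the evidence (weight is at least 54).
    (a): 65 (department's 79 disregarded) ≥ 54 [met]
    (b): 65 ≥ 54 [met]
    (c): 57 ≥ 54 [met]
  Stage 1 is satisfied; the onus moves to the department.
Stage 2 — burden on department; standard: the preponderance of the evidence (weight is at least 54).
    (d): 68 ≥ 54 [met]
  Stage 2 is satisfied; the onus moves to the appellant.
Stage 3 — burden on appellant; standard: the preponderance of the evidence (weight is at least 54).
    (e): 51 (department's 15 disregarded) < 54 [not met]
    (f): 37 (department's 11 disregarded) < 54 [not met]
  Not every element is met, so the appellant fails to carry Stage 3.
The department prevails.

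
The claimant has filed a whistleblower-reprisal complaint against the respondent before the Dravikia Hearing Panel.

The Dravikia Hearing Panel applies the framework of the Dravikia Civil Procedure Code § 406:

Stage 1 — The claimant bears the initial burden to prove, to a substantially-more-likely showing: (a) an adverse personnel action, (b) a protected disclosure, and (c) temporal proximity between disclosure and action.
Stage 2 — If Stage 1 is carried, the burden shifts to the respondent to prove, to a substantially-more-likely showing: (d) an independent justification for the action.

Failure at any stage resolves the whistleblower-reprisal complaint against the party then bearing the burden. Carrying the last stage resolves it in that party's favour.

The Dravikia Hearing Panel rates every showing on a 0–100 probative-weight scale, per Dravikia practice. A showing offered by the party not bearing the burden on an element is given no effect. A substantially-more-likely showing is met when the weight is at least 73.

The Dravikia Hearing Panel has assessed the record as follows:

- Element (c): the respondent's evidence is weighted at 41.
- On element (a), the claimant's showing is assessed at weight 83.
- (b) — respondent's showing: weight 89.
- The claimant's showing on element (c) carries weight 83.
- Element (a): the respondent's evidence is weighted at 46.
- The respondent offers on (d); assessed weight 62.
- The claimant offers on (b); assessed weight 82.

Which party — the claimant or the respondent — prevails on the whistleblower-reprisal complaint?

claimant

Stage 1 — burden on claimant; standard: a substantially-more-likely showing (weight is at least 73).
    (a): 83 (respondent's 46 disregarded) ≥ 73 [met]
    (b): 82 (respondent's 89 disregarded) ≥ 73 [met]
    (c): 83 (respondent's 41 disregarded) ≥ 73 [met]
  All elements met. The burden passes to the respondent.
Stage 2 — burden on respondent; standard: a substantially-more-likely showing (weight is at least 73).
    (d): 62 < 73 [not met]
  Not every element is met, so the respondent fails to carry Stage 2.
The analysis ends at Stage 2; the claimant prevails.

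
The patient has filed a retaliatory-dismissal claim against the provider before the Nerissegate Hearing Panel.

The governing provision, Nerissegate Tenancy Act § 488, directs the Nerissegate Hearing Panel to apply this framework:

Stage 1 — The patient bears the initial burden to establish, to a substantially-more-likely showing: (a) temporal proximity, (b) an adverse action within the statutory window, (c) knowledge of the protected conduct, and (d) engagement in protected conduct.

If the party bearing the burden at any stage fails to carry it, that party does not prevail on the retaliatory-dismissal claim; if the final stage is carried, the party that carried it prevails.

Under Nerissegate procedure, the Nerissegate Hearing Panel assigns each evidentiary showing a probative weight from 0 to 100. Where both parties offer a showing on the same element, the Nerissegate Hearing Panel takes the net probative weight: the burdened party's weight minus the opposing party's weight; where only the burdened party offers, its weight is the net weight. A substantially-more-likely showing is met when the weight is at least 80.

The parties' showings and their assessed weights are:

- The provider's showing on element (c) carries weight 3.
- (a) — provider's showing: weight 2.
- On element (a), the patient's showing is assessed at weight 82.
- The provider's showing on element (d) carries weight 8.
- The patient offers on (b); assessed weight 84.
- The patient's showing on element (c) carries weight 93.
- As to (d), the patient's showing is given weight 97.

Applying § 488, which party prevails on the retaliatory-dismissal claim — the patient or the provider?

patient

At Stage 1 the patient must meet a substantially-more-likely showing (weight is at least 80): on (a) the weight is 82 less the opposing 2 gives net 80, which does reach 80, so (a) meets the standard; on (b) the weight is 84, which does reach 80, so (b) meets the standard; on (c) the weight is 93 less the opposing 3 gives net 90, which does reach 80, so (c) meets the standard; on (d) the weight is 97 less the opposing 8 gives net 89, which does reach 80, so (d) meets the standard.
  All elements met at the final stage.
All stages carried — the patient prevails.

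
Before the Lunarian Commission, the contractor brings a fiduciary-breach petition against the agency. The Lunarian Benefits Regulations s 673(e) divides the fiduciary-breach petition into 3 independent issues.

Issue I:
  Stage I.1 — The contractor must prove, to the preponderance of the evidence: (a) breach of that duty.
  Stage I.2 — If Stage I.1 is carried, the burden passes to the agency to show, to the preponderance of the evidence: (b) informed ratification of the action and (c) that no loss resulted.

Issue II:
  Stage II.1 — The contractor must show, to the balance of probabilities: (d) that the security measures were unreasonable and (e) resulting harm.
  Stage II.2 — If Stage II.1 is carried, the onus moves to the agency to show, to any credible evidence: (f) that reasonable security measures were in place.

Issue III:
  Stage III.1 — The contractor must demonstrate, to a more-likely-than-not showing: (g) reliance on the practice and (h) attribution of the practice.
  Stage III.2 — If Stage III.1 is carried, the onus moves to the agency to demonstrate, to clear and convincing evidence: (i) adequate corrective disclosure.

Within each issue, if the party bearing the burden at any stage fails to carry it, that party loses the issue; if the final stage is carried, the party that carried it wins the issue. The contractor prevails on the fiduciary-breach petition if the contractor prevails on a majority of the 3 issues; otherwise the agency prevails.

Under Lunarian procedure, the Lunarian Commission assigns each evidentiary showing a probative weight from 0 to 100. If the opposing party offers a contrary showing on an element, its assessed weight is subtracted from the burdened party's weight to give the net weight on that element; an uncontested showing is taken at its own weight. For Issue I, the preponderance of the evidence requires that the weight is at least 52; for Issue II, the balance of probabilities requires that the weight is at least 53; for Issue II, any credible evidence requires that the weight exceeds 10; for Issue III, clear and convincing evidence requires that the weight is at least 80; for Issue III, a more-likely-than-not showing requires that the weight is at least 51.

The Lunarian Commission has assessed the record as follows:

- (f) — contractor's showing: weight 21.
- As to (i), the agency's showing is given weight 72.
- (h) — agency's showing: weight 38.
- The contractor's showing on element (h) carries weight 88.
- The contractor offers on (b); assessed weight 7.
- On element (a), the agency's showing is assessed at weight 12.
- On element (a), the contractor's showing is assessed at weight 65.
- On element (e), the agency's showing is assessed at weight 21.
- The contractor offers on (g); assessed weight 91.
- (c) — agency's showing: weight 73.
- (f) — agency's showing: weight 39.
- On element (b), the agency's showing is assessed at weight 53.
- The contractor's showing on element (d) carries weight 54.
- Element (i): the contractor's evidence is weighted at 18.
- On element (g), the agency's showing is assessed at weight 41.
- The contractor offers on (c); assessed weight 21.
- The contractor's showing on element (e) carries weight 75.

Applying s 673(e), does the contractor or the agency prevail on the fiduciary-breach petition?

— Issue I —
At Stage I.1 the contractor must meet the preponderance of the evidence (weight is at least 52): on (a) the weight is 65 less the opposing 12 gives net 53, which does reach 52, so (a) meets the standard.
  Stage I.1 carried; the burden shifts to the agency.
At Stage I.2 the agency must meet the preponderance of the evidence (weight is at least 52): on (b) the weight is 53 less the opposing 7 gives net 46, < 52, so (b) does not meet the standard; on (c) the weight is 73 less the opposing 21 gives net 52, which does reach 52, so (c) meets the standard.
  Not every element is met, so the agency fails to carry Stage I.2.
The analysis ends at Stage I.2; the contractor prevails on this issue.
— Issue II —
Stage II.1 (contractor, the balance of probabilities, weight is at least 53): (d) 54 ≥ 53 — meets; (e) net 75−21=54 ≥ 53 — meets.
  All elements met. The burden passes to the agency.
Stage II.2 (agency, any credible evidence, weight exceeds 10): (f) net 39−21=18 > 10 — meets.
  All elements met at the final stage.
All stages carried — the agency prevails on this issue.
— Issue III —
Stage III.1 (contractor, a more-likely-than-not showing, weight is at least 51): (g) net 91−41=50 < 51 — fails; (h) net 88−38=50 < 51 — fails.
  The contractor does not carry Stage III.1.
The analysis ends at Stage III.1; the agency prevails on this issue.
Per-issue: Issue I → contractor; Issue II → agency; Issue III → agency. The contractor must prevail on a majority of issues; overall, the agency prevails.

agency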